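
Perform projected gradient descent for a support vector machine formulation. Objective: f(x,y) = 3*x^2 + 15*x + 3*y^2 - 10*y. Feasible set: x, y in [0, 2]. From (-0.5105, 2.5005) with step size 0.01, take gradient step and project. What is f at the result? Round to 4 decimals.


Step 1: Compute gradient at (-0.5105, 2.5005).
grad_x = 2*3*-0.5105 + 15 = 11.937
grad_y = 2*3*2.5005 - 10 = 5.003
Step 2: Gradient step.
x_raw = -0.5105 - 0.01*11.937 = -0.6299
y_raw = 2.5005 - 0.01*5.003 = 2.4505
Step 3: Project onto [0, 2].
x_proj = clip(-0.6299) = 0.0
y_proj = clip(2.4505) = 2.0
Step 4: Evaluate f.
f(0.0, 2.0) = -8.0


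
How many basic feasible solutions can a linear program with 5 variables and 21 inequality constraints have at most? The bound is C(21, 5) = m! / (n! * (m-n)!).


Each vertex corresponds to some choice of n active constraints out of m, so the number of vertices is at most C(m, n) = m! / (n!(m-n)!).
m = 21, n = 5
Numerator: 21 * 20 * 19 * 18 * 17
Denominator: 5! = 120
C(21, 5) = 20349


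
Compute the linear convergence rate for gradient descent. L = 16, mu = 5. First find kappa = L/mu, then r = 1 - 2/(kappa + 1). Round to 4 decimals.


Step 1: Compute the condition number.
kappa = L/mu = 16/5 = 3.2
Step 2: Compute the convergence rate.
r = 1 - 2/(kappa + 1) = 1 - 2*mu/(L + mu) = (L - mu)/(L + mu) = 11/21 = 0.5238


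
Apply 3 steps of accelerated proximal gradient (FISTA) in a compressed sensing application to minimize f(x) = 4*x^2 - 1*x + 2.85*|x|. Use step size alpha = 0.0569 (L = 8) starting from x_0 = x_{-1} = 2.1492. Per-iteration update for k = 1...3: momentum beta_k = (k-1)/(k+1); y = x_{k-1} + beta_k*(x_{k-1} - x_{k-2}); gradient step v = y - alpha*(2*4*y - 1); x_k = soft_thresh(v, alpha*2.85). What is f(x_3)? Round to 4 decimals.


FISTA on f(x) = 4*x^2 - 1*x + 2.85*|x|
L = 8, alpha = 0.0569
Iteration 1: beta = 0.0, y = 2.1492 + 0.0*(2.1492 - 2.1492) = 2.1492
  grad(y) = 16.1936, v = y - alpha*grad = 1.2278
  prox(v) = soft_thresh(1.2278, 0.1622) = 1.0656
Iteration 2: beta = 0.3333, y = 1.0656 + 0.3333*(1.0656 - 2.1492) = 0.7044
  grad(y) = 4.6354, v = y - alpha*grad = 0.4407
  prox(v) = soft_thresh(0.4407, 0.1622) = 0.2785
Iteration 3: beta = 0.5, y = 0.2785 + 0.5*(0.2785 - 1.0656) = -0.1151
  grad(y) = -1.9204, v = y - alpha*grad = -0.0058
  prox(v) = soft_thresh(-0.0058, 0.1622) = 0.0
f(x_3) = 4*0.0^2 - 1*0.0 + 2.85*|0.0| = 0.0


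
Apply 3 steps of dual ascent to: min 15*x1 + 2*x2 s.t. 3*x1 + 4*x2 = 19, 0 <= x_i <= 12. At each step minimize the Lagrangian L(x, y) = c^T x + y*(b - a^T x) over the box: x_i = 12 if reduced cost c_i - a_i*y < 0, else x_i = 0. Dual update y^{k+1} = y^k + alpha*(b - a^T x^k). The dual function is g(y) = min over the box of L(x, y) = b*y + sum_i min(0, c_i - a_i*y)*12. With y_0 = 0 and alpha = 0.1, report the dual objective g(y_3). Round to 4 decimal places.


Dual ascent for LP: min 15*x1 + 2*x2, 3*x1 + 4*x2 = 19, 0 <= x_i <= 12
Step 1: y^k = 0.0, reduced costs: (15.0, 2.0)
  x^k = (0.0, 0.0), subgradient = b - a^T x = 19.0
  y^{k+1} = 0.0 + 0.1*19.0 = 1.9
Step 2: y^k = 1.9, reduced costs: (9.3, -5.6)
  x^k = (0.0, 12.0), subgradient = b - a^T x = -29.0
  y^{k+1} = 1.9 + 0.1*-29.0 = -1.0
Step 3: y^k = -1.0, reduced costs: (18.0, 6.0)
  x^k = (0.0, 0.0), subgradient = b - a^T x = 19.0
  y^{k+1} = -1.0 + 0.1*19.0 = 0.9
Dual objective at y_3 = 0.9: reduced costs (12.3, -1.6), box minimizer x = (0.0, 12.0)
g(y_3) = b*y + (c1 - a1*y)*x1 + (c2 - a2*y)*x2 = 19*0.9 + 12.3*0.0 + (-1.6)*12.0 = 17.1 + 0.0 - 19.2 = -2.1


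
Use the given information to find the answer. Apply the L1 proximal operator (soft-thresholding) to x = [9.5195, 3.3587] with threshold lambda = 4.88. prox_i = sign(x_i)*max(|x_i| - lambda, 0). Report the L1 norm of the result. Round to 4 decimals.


Soft-thresholding with lambda = 4.88:
prox(9.5195) = sign(9.5195)*max(|9.5195| - 4.88, 0) = 4.6395
prox(3.3587) = sign(3.3587)*max(|3.3587| - 4.88, 0) = 0.0
prox(x) = [4.6395, 0.0]
||prox(x)||_1 = 4.6395 + 0.0 = 4.6395


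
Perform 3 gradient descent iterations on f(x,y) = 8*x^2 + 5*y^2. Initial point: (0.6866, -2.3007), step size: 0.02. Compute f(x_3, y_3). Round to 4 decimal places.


Gradient descent on f(x,y) = 8*x^2 + 5*y^2.
Starting point: (0.6866, -2.3007), alpha = 0.02
Step 1: grad_x = 2*8*0.6866 = 10.9856, grad_y = 2*5*-2.3007 = -23.007
  x_1 = 0.6866 - 0.02*10.9856 = 0.4669
  y_1 = -2.3007 - 0.02*-23.007 = -1.8406
Step 2: grad_x = 2*8*0.4669 = 7.4702, grad_y = 2*5*-1.8406 = -18.4056
  x_2 = 0.4669 - 0.02*7.4702 = 0.3175
  y_2 = -1.8406 - 0.02*-18.4056 = -1.4724
Step 3: grad_x = 2*8*0.3175 = 5.0797, grad_y = 2*5*-1.4724 = -14.7245
  x_3 = 0.3175 - 0.02*5.0797 = 0.2159
  y_3 = -1.4724 - 0.02*-14.7245 = -1.178
f(0.2159, -1.178) = 8*0.2159^2 + 5*(-1.178)^2 = 7.3108


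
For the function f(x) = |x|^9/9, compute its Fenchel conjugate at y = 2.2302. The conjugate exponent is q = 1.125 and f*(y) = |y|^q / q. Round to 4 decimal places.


The conjugate exponent q satisfies 1/p + 1/q = 1.
p = 9, so q = 9/(9 - 1) = 1.125
|y|^q = 2.2302^1.125 = 2.4654
f*(2.2302) = 2.4654 / 1.125 = 2.1915


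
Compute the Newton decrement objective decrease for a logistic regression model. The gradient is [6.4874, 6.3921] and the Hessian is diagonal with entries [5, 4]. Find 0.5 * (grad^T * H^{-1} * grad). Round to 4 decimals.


Step 1: H is diagonal, so H^(-1) * g = [1.2975, 1.598].
Step 2: g^T H^(-1) g = sum_i g_i^2 / H_ii
  = (6.4874)^2/5 + (6.3921)^2/4
  = 8.4173 + 10.2147 = 18.632
Step 3: Objective decrease = 0.5 * g^T H^(-1) g = 9.316


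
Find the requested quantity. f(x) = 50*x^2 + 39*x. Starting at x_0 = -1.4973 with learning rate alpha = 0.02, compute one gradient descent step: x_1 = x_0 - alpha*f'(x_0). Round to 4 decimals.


We compute the gradient at x_0 and apply the update.
f'(x) = 100*x + 39
f'(-1.4973) = 100*-1.4973 + 39 = -110.73
x_1 = -1.4973 - 0.02*-110.73 = 0.7173


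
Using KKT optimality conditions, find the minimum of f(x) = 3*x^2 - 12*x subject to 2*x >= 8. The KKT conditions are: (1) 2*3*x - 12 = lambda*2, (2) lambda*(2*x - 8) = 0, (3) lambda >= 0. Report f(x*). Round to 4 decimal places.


Step 1: Try lambda = 0 (constraint inactive).
x_unc = 12/(2*3) = 2.0
Check: 2*2.0 = 4.0 < 8 -- violated!
Step 2: Constraint must be active: 2*x = 8
x* = 8/2 = 4.0
lambda = (2*3*4.0 - 12)/2 = 6.0
Step 3: Compute optimal value.
f(x*) = 3*4.0^2 - 12*4.0 = 0.0


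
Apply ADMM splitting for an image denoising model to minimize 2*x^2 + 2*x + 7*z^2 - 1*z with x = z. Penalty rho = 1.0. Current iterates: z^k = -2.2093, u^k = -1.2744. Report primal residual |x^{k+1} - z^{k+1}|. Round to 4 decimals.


ADMM iteration with rho = 1.0, z^k = -2.2093, u^k = -1.2744
Step 1: x-update.
Minimize 2*x^2 + 2*x + (1.0/2)*(x + 2.2093 - 1.2744)^2
FOC: (2*2 + 1.0)*x = -2 + 1.0*(-2.2093 + 1.2744)
x^{k+1} = -0.587
Step 2: z-update.
Minimize 7*z^2 - 1*z + (1.0/2)*(-0.587 - z - 1.2744)^2
FOC: (2*7 + 1.0)*z = 1 + 1.0*(-0.587 - 1.2744)
z^{k+1} = -0.0574
Step 3: u-update.
u^{k+1} = -1.2744 - 0.587 + 0.0574 = -1.804
Step 4: Primal residual = |-0.587 + 0.0574| = 0.5296


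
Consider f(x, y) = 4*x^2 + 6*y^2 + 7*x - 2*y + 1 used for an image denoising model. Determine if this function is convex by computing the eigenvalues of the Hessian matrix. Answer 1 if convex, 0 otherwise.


The Hessian of f(x,y) = 4*x^2 + 6*y^2 + 7*x - 2*y + 1 is:
H = [[8, 0], [0, 12]]
Trace = 8 + 12 = 20
Determinant = 8*12 - (0)^2 = 96
Discriminant = (20)^2 - 4*96 = 16.0
Eigenvalues: lambda_1 = 8.0, lambda_2 = 12.0
The function is convex.

1


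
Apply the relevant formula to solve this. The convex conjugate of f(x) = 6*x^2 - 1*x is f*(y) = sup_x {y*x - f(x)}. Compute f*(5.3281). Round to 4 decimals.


f*(y) = sup_x {y*x - a*x^2 - b*x} = sup_x {(y-b)*x - a*x^2}
FOC: (y - b) - 2a*x = 0 => x* = (y - b)/(2a)
x* = (5.3281 + 1)/(2*6) = 0.5273
f*(5.3281) = (y-b)^2/(4a) = (5.3281 + 1)^2/(4*6)
= 40.0448/24 = 1.6685


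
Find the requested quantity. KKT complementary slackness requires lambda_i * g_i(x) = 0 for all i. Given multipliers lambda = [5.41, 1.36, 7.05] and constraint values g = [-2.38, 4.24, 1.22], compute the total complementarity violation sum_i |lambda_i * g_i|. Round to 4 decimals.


KKT complementary slackness check:
lambda_1 * g_1 = 5.41 * -2.38 = -12.8758
lambda_2 * g_2 = 1.36 * 4.24 = 5.7664
lambda_3 * g_3 = 7.05 * 1.22 = 8.601
Total violation = 12.8758 + 5.7664 + 8.601 = 27.2432


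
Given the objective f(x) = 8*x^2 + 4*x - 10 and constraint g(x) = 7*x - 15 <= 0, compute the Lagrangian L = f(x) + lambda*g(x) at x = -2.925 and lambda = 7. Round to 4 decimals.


Step 1: Evaluate f(x).
f(-2.925) = 8*(-2.925)^2 + 4*(-2.925) - 10 = 46.745
Step 2: Evaluate g(x).
g(-2.925) = 7*-2.925 - 15 = -35.475
Step 3: Compute Lagrangian.
L = 46.745 + 7*-35.475 = -201.58


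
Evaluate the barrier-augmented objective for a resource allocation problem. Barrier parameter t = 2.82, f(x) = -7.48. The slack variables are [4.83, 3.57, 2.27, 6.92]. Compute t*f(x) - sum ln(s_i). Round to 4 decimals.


Step 1: Compute log-barrier.
ln values: [1.5748, 1.2726, 0.8198, 1.9344]
phi = -(1.5748 + 1.2726 + 0.8198 + 1.9344) = -5.6016
Step 2: Compute augmented objective.
t*f(x) = 2.82*-7.48 = -21.0936
Total = -21.0936 - 5.6016 = -26.6952


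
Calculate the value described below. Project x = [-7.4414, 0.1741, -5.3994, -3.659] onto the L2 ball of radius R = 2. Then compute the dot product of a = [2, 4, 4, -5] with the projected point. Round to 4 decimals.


Step 1: Compute ||x|| (intermediates to 6 decimals).
||x|| = sqrt((-7.4414)^2 + 0.1741^2 + (-5.3994)^2 + (-3.659)^2) = 9.896795
Step 2: Project.
Since ||x|| > R, scale = R/||x|| = 2/9.896795 = 0.202086, proj(x) = scale * x
proj(x) = [-1.503803, 0.035183, -1.091143, -0.739433]
Step 3: Dot product.
a^T * proj(x) = 2*(-1.503803) + 4*0.035183 + 4*(-1.091143) - 5*(-0.739433) = -3.5343


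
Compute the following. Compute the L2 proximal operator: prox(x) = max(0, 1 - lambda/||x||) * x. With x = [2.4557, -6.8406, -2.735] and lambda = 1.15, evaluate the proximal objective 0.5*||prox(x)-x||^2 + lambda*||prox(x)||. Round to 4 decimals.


Step 1: Compute ||x||.
||x|| = 7.7656
Step 2: Compute scaling factor.
scale = max(0, 1 - 1.15/7.7656) = 0.8519
Step 3: prox(x) = [2.092, -5.8276, -2.33]
||prox(x)|| = 6.6156
Step 4: Proximal objective.
0.5*||prox-x||^2 = 0.6613
lambda*||prox|| = 7.6079
Total = 8.2692


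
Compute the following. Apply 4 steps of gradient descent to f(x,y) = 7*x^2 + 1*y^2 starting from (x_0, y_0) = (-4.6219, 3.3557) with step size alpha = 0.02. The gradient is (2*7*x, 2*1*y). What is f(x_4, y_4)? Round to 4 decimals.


Gradient descent on f(x,y) = 7*x^2 + 1*y^2.
Starting point: (-4.6219, 3.3557), alpha = 0.02
Step 1: grad_x = 2*7*-4.6219 = -64.7066, grad_y = 2*1*3.3557 = 6.7114
  x_1 = -4.6219 - 0.02*-64.7066 = -3.3278
  y_1 = 3.3557 - 0.02*6.7114 = 3.2215
Step 2: grad_x = 2*7*-3.3278 = -46.5888, grad_y = 2*1*3.2215 = 6.4429
  x_2 = -3.3278 - 0.02*-46.5888 = -2.396
  y_2 = 3.2215 - 0.02*6.4429 = 3.0926
Step 3: grad_x = 2*7*-2.396 = -33.5439, grad_y = 2*1*3.0926 = 6.1852
  x_3 = -2.396 - 0.02*-33.5439 = -1.7251
  y_3 = 3.0926 - 0.02*6.1852 = 2.9689
Step 4: grad_x = 2*7*-1.7251 = -24.1516, grad_y = 2*1*2.9689 = 5.9378
  x_4 = -1.7251 - 0.02*-24.1516 = -1.2421
  y_4 = 2.9689 - 0.02*5.9378 = 2.8502
f(-1.2421, 2.8502) = 7*(-1.2421)^2 + 1*2.8502^2 = 18.9228


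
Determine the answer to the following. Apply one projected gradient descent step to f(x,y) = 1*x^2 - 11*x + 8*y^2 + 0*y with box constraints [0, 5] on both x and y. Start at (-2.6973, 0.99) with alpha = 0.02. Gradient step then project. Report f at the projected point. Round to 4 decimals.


Step 1: Compute gradient at (-2.6973, 0.99).
grad_x = 2*1*-2.6973 - 11 = -16.3946
grad_y = 2*8*0.99 + 0 = 15.84
Step 2: Gradient step.
x_raw = -2.6973 - 0.02*-16.3946 = -2.3694
y_raw = 0.99 - 0.02*15.84 = 0.6732
Step 3: Project onto [0, 5].
x_proj = clip(-2.3694) = 0.0
y_proj = clip(0.6732) = 0.6732
Step 4: Evaluate f.
f(0.0, 0.6732) = 3.6256


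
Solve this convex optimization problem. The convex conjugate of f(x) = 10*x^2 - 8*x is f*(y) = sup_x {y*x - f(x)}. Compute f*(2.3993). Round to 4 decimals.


f*(y) = sup_x {y*x - a*x^2 - b*x} = sup_x {(y-b)*x - a*x^2}
FOC: (y - b) - 2a*x = 0 => x* = (y - b)/(2a)
x* = (2.3993 + 8)/(2*10) = 0.52
f*(2.3993) = (y-b)^2/(4a) = (2.3993 + 8)^2/(4*10)
= 108.1454/40 = 2.7036


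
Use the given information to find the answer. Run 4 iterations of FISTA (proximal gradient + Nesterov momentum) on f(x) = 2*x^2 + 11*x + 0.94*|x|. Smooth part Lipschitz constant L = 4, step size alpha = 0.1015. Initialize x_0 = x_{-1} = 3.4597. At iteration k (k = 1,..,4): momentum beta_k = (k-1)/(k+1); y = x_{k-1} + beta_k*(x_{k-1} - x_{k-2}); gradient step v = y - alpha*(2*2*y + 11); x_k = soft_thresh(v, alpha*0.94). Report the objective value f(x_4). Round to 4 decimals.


FISTA on f(x) = 2*x^2 + 11*x + 0.94*|x|
L = 4, alpha = 0.1015
Iteration 1: beta = 0.0, y = 3.4597 + 0.0*(3.4597 - 3.4597) = 3.4597
  grad(y) = 24.8388, v = y - alpha*grad = 0.9386
  prox(v) = soft_thresh(0.9386, 0.0954) = 0.8432
Iteration 2: beta = 0.3333, y = 0.8432 + 0.3333*(0.8432 - 3.4597) = -0.029
  grad(y) = 10.8839, v = y - alpha*grad = -1.1337
  prox(v) = soft_thresh(-1.1337, 0.0954) = -1.0383
Iteration 3: beta = 0.5, y = -1.0383 + 0.5*(-1.0383 - 0.8432) = -1.9791
  grad(y) = 3.0837, v = y - alpha*grad = -2.2921
  prox(v) = soft_thresh(-2.2921, 0.0954) = -2.1967
Iteration 4: beta = 0.6, y = -2.1967 + 0.6*(-2.1967 + 1.0383) = -2.8917
  grad(y) = -0.5666, v = y - alpha*grad = -2.8341
  prox(v) = soft_thresh(-2.8341, 0.0954) = -2.7387
f(x_4) = 2*(-2.7387)^2 + 11*(-2.7387) + 0.94*|-2.7387| = -12.5503


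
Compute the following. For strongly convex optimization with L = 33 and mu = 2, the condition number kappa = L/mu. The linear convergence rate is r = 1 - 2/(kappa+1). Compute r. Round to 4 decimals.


Step 1: Compute the condition number.
kappa = L/mu = 33/2 = 16.5
Step 2: Compute the convergence rate.
r = 1 - 2/(kappa + 1) = 1 - 2*mu/(L + mu) = (L - mu)/(L + mu) = 31/35 = 0.8857


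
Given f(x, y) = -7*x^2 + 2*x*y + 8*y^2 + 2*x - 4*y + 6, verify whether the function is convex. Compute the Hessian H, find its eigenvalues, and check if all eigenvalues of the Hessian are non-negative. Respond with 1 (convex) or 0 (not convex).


The Hessian of f(x,y) = -7*x^2 + 2*x*y + 8*y^2 + 2*x - 4*y + 6 is:
H = [[-14, 2], [2, 16]]
Trace = -14 + 16 = 2
Determinant = -14*16 - (2)^2 = -228
Discriminant = (2)^2 - 4*-228 = 916.0
Eigenvalues: lambda_1 = -14.1327, lambda_2 = 16.1327
The function is not convex.

0


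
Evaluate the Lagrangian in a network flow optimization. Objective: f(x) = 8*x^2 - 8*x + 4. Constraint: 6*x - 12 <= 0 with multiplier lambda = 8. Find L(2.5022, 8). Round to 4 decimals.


Step 1: Evaluate f(x).
f(2.5022) = 8*2.5022^2 - 8*2.5022 + 4 = 34.0704
Step 2: Evaluate g(x).
g(2.5022) = 6*2.5022 - 12 = 3.0132
Step 3: Compute Lagrangian.
L = 34.0704 + 8*3.0132 = 58.176


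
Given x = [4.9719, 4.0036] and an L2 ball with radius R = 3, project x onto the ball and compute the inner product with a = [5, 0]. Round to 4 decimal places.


Step 1: Compute ||x|| (intermediates to 6 decimals).
||x|| = sqrt(4.9719^2 + 4.0036^2) = 6.383463
Step 2: Project.
Since ||x|| > R, scale = R/||x|| = 3/6.383463 = 0.469964, proj(x) = scale * x
proj(x) = [2.336614, 1.881548]
Step 3: Dot product.
a^T * proj(x) = 5*2.336614 + 0*1.881548 = 11.6831


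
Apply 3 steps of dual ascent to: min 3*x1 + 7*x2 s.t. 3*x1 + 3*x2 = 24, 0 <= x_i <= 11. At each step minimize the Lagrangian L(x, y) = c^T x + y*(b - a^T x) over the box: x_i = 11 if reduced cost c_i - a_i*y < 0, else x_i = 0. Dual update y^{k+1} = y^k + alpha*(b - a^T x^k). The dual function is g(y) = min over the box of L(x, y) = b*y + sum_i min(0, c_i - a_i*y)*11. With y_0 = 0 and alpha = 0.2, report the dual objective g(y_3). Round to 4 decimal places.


Dual ascent for LP: min 3*x1 + 7*x2, 3*x1 + 3*x2 = 24, 0 <= x_i <= 11
Step 1: y^k = 0.0, reduced costs: (3.0, 7.0)
  x^k = (0.0, 0.0), subgradient = b - a^T x = 24.0
  y^{k+1} = 0.0 + 0.2*24.0 = 4.8
Step 2: y^k = 4.8, reduced costs: (-11.4, -7.4)
  x^k = (11.0, 11.0), subgradient = b - a^T x = -42.0
  y^{k+1} = 4.8 + 0.2*-42.0 = -3.6
Step 3: y^k = -3.6, reduced costs: (13.8, 17.8)
  x^k = (0.0, 0.0), subgradient = b - a^T x = 24.0
  y^{k+1} = -3.6 + 0.2*24.0 = 1.2
Dual objective at y_3 = 1.2: reduced costs (-0.6, 3.4), box minimizer x = (11.0, 0.0)
g(y_3) = b*y + (c1 - a1*y)*x1 + (c2 - a2*y)*x2 = 24*1.2 + (-0.6)*11.0 + 3.4*0.0 = 28.8 - 6.6 + 0.0 = 22.2


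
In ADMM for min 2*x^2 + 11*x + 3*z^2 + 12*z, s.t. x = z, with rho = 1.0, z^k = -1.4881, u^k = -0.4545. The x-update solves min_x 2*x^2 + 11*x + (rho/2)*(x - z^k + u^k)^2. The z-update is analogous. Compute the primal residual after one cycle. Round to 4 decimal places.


ADMM iteration with rho = 1.0, z^k = -1.4881, u^k = -0.4545
Step 1: x-update.
Minimize 2*x^2 + 11*x + (1.0/2)*(x + 1.4881 - 0.4545)^2
FOC: (2*2 + 1.0)*x = -11 + 1.0*(-1.4881 + 0.4545)
x^{k+1} = -2.4067
Step 2: z-update.
Minimize 3*z^2 + 12*z + (1.0/2)*(-2.4067 - z - 0.4545)^2
FOC: (2*3 + 1.0)*z = -12 + 1.0*(-2.4067 - 0.4545)
z^{k+1} = -2.123
Step 3: u-update.
u^{k+1} = -0.4545 - 2.4067 + 2.123 = -0.7382
Step 4: Primal residual = |-2.4067 + 2.123| = 0.2837


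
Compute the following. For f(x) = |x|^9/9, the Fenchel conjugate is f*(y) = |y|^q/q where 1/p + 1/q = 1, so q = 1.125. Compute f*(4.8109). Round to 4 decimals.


The conjugate exponent q satisfies 1/p + 1/q = 1.
p = 9, so q = 9/(9 - 1) = 1.125
|y|^q = 4.8109^1.125 = 5.8547
f*(4.8109) = 5.8547 / 1.125 = 5.2042


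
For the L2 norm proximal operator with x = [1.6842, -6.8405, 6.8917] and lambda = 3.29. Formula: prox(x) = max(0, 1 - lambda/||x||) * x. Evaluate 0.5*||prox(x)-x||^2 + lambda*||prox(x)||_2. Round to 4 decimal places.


Step 1: Compute ||x||.
||x|| = 9.8552
Step 2: Compute scaling factor.
scale = max(0, 1 - 3.29/9.8552) = 0.6662
Step 3: prox(x) = [1.122, -4.5569, 4.591]
||prox(x)|| = 6.5652
Step 4: Proximal objective.
0.5*||prox-x||^2 = 5.4121
lambda*||prox|| = 21.5995
Total = 27.0115


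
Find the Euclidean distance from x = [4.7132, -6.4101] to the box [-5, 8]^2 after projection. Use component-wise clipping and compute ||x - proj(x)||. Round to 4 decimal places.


Project each component onto [-5, 8].
clip(4.7132) = 4.7132, clip(-6.4101) = -5.0
Projection = [4.7132, -5.0]
Squared diffs: [0.0, 1.9884]
Distance = sqrt(1.9884) = 1.4101


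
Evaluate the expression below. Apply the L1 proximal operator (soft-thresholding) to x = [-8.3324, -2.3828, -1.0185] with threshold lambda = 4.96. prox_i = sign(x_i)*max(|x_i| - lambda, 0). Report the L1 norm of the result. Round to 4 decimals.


Soft-thresholding with lambda = 4.96:
prox(-8.3324) = sign(-8.3324)*max(|-8.3324| - 4.96, 0) = -3.3724
prox(-2.3828) = sign(-2.3828)*max(|-2.3828| - 4.96, 0) = 0.0
prox(-1.0185) = sign(-1.0185)*max(|-1.0185| - 4.96, 0) = 0.0
prox(x) = [-3.3724, 0.0, 0.0]
||prox(x)||_1 = 3.3724 + 0.0 + 0.0 = 3.3724


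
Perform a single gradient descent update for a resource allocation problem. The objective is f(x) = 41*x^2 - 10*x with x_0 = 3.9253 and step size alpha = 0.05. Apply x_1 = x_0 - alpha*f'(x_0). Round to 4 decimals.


We compute the gradient at x_0 and apply the update.
f'(x) = 82*x - 10
f'(3.9253) = 82*3.9253 - 10 = 311.8746
x_1 = 3.9253 - 0.05*311.8746 = -11.6684


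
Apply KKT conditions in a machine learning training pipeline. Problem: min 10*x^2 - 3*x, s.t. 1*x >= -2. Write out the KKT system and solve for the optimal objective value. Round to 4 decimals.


Step 1: Try lambda = 0 (constraint inactive).
Stationarity: 2*10*x - 3 = 0
x* = 3/(2*10) = 0.15
Check constraint: 1*0.15 = 0.15 >= -2 -- satisfied.
Step 2: Compute optimal value.
f(x*) = 10*0.15^2 - 3*0.15 = -0.225


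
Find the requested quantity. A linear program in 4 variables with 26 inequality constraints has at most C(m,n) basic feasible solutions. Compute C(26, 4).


Each vertex corresponds to some choice of n active constraints out of m, so the number of vertices is at most C(m, n) = m! / (n!(m-n)!).
m = 26, n = 4
Numerator: 26 * 25 * 24 * 23
Denominator: 4! = 24
C(26, 4) = 14950


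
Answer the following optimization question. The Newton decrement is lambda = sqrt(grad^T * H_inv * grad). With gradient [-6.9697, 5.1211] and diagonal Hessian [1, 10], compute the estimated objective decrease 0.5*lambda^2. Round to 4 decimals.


Step 1: H is diagonal, so H^(-1) * g = [-6.9697, 0.5121].
Step 2: g^T H^(-1) g = sum_i g_i^2 / H_ii
  = (-6.9697)^2/1 + (5.1211)^2/10
  = 48.5767 + 2.6226 = 51.1993
Step 3: Objective decrease = 0.5 * g^T H^(-1) g = 25.5996


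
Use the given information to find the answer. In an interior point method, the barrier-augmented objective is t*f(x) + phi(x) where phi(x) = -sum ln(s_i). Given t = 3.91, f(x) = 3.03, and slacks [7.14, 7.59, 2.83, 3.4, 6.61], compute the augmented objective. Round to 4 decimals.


Step 1: Compute log-barrier.
ln values: [1.9657, 2.0268, 1.0403, 1.2238, 1.8886]
phi = -(1.9657 + 2.0268 + 1.0403 + 1.2238 + 1.8886) = -8.1452
Step 2: Compute augmented objective.
t*f(x) = 3.91*3.03 = 11.8473
Total = 11.8473 - 8.1452 = 3.7021


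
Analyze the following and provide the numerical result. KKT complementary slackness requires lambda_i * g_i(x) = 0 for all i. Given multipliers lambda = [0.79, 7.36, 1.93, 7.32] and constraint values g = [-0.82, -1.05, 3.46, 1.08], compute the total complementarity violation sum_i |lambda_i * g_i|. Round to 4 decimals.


KKT complementary slackness check:
lambda_1 * g_1 = 0.79 * -0.82 = -0.6478
lambda_2 * g_2 = 7.36 * -1.05 = -7.728
lambda_3 * g_3 = 1.93 * 3.46 = 6.6778
lambda_4 * g_4 = 7.32 * 1.08 = 7.9056
Total violation = 0.6478 + 7.728 + 6.6778 + 7.9056 = 22.9592


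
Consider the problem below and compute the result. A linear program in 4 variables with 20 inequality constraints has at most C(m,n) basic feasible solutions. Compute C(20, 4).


Each vertex corresponds to some choice of n active constraints out of m, so the number of vertices is at most C(m, n) = m! / (n!(m-n)!).
m = 20, n = 4
Numerator: 20 * 19 * 18 * 17
Denominator: 4! = 24
C(20, 4) = 4845


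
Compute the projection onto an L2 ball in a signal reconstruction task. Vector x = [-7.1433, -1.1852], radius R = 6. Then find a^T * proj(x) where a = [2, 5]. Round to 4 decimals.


Step 1: Compute ||x|| (intermediates to 6 decimals).
||x|| = sqrt((-7.1433)^2 + (-1.1852)^2) = 7.240955
Step 2: Project.
Since ||x|| > R, scale = R/||x|| = 6/7.240955 = 0.82862, proj(x) = scale * x
proj(x) = [-5.919081, -0.98208]
Step 3: Dot product.
a^T * proj(x) = 2*(-5.919081) + 5*(-0.98208) = -16.7486


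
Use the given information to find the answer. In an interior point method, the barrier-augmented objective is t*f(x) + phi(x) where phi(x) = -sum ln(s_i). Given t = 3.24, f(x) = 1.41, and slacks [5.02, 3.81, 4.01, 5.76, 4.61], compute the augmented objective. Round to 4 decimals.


Step 1: Compute log-barrier.
ln values: [1.6134, 1.3376, 1.3888, 1.7509, 1.5282]
phi = -(1.6134 + 1.3376 + 1.3888 + 1.7509 + 1.5282) = -7.619
Step 2: Compute augmented objective.
t*f(x) = 3.24*1.41 = 4.5684
Total = 4.5684 - 7.619 = -3.0506


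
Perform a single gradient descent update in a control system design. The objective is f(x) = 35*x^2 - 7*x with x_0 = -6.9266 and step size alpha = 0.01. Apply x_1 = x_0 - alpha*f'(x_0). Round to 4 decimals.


We compute the gradient at x_0 and apply the update.
f'(x) = 70*x - 7
f'(-6.9266) = 70*-6.9266 - 7 = -491.862
x_1 = -6.9266 - 0.01*-491.862 = -2.008


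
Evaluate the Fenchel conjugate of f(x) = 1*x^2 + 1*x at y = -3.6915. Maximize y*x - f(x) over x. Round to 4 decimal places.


f*(y) = sup_x {y*x - a*x^2 - b*x} = sup_x {(y-b)*x - a*x^2}
FOC: (y - b) - 2a*x = 0 => x* = (y - b)/(2a)
x* = (-3.6915 - 1)/(2*1) = -2.3458
f*(-3.6915) = (y-b)^2/(4a) = (-3.6915 - 1)^2/(4*1)
= 22.0102/4 = 5.5025


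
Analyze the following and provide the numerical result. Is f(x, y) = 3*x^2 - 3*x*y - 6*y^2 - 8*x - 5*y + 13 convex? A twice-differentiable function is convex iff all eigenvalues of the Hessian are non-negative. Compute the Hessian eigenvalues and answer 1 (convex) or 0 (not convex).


The Hessian of f(x,y) = 3*x^2 - 3*x*y - 6*y^2 - 8*x - 5*y + 13 is:
H = [[6, -3], [-3, -12]]
Trace = 6 - 12 = -6
Determinant = 6*-12 - (-3)^2 = -81
Discriminant = (-6)^2 - 4*-81 = 360.0
Eigenvalues: lambda_1 = -12.4868, lambda_2 = 6.4868
The function is not convex.

0


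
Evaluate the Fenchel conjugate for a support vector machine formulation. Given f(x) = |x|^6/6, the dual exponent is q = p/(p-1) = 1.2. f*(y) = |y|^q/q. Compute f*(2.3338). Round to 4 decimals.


The conjugate exponent q satisfies 1/p + 1/q = 1.
p = 6, so q = 6/(6 - 1) = 1.2
|y|^q = 2.3338^1.2 = 2.7649
f*(2.3338) = 2.7649 / 1.2 = 2.3041


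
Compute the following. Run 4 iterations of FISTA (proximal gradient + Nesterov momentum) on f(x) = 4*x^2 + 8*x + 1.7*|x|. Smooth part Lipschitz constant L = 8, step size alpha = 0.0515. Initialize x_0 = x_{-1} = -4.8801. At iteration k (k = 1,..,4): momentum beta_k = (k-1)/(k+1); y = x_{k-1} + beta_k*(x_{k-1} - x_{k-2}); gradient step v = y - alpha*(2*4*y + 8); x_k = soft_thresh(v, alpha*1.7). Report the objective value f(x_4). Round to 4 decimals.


FISTA on f(x) = 4*x^2 + 8*x + 1.7*|x|
L = 8, alpha = 0.0515
Iteration 1: beta = 0.0, y = -4.8801 + 0.0*(-4.8801 + 4.8801) = -4.8801
  grad(y) = -31.0408, v = y - alpha*grad = -3.2815
  prox(v) = soft_thresh(-3.2815, 0.0876) = -3.1939
Iteration 2: beta = 0.3333, y = -3.1939 + 0.3333*(-3.1939 + 4.8801) = -2.6319
  grad(y) = -13.0552, v = y - alpha*grad = -1.9596
  prox(v) = soft_thresh(-1.9596, 0.0876) = -1.872
Iteration 3: beta = 0.5, y = -1.872 + 0.5*(-1.872 + 3.1939) = -1.211
  grad(y) = -1.6883, v = y - alpha*grad = -1.1241
  prox(v) = soft_thresh(-1.1241, 0.0876) = -1.0365
Iteration 4: beta = 0.6, y = -1.0365 + 0.6*(-1.0365 + 1.872) = -0.5353
  grad(y) = 3.7179, v = y - alpha*grad = -0.7267
  prox(v) = soft_thresh(-0.7267, 0.0876) = -0.6392
f(x_4) = 4*(-0.6392)^2 + 8*(-0.6392) + 1.7*|-0.6392| = -2.3926


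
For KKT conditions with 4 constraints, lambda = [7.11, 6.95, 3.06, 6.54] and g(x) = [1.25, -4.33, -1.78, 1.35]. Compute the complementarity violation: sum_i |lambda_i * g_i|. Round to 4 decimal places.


KKT complementary slackness check:
lambda_1 * g_1 = 7.11 * 1.25 = 8.8875
lambda_2 * g_2 = 6.95 * -4.33 = -30.0935
lambda_3 * g_3 = 3.06 * -1.78 = -5.4468
lambda_4 * g_4 = 6.54 * 1.35 = 8.829
Total violation = 8.8875 + 30.0935 + 5.4468 + 8.829 = 53.2568


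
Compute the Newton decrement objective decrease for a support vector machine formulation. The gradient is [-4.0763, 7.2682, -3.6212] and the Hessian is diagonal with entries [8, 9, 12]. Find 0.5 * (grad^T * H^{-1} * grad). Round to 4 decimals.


Step 1: H is diagonal, so H^(-1) * g = [-0.5095, 0.8076, -0.3018].
Step 2: g^T H^(-1) g = sum_i g_i^2 / H_ii
  = (-4.0763)^2/8 + (7.2682)^2/9 + (-3.6212)^2/12
  = 2.077 + 5.8696 + 1.0928 = 9.0394
Step 3: Objective decrease = 0.5 * g^T H^(-1) g = 4.5197


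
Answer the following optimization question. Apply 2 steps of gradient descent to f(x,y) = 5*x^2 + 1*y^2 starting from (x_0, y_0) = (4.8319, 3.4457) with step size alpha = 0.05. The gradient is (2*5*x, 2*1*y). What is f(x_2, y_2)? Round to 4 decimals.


Gradient descent on f(x,y) = 5*x^2 + 1*y^2.
Starting point: (4.8319, 3.4457), alpha = 0.05
Step 1: grad_x = 2*5*4.8319 = 48.319, grad_y = 2*1*3.4457 = 6.8914
  x_1 = 4.8319 - 0.05*48.319 = 2.416
  y_1 = 3.4457 - 0.05*6.8914 = 3.1011
Step 2: grad_x = 2*5*2.416 = 24.1595, grad_y = 2*1*3.1011 = 6.2023
  x_2 = 2.416 - 0.05*24.1595 = 1.208
  y_2 = 3.1011 - 0.05*6.2023 = 2.791
f(1.208, 2.791) = 5*1.208^2 + 1*2.791^2 = 15.0858


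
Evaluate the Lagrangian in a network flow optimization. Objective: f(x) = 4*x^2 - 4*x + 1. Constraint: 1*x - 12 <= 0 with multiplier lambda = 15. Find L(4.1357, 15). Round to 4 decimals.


Step 1: Evaluate f(x).
f(4.1357) = 4*4.1357^2 - 4*4.1357 + 1 = 52.8733
Step 2: Evaluate g(x).
g(4.1357) = 1*4.1357 - 12 = -7.8643
Step 3: Compute Lagrangian.
L = 52.8733 + 15*-7.8643 = -65.0912


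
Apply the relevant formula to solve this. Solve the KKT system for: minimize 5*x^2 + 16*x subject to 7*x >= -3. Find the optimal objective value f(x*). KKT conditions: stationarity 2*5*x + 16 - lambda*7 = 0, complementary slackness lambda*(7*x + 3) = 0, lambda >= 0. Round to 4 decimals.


Step 1: Try lambda = 0 (constraint inactive).
x_unc = -16/(2*5) = -1.6
Check: 7*-1.6 = -11.2 < -3 -- violated!
Step 2: Constraint must be active: 7*x = -3
x* = -3/7 = -0.4286 (rounded; the exact value -3/7 is used below)
lambda = (2*5*(-3/7) + 16)/7 = 1.6735
Step 3: Compute optimal value.
f(x*) = 5*(-3/7)^2 + 16*(-3/7) = -5.9388


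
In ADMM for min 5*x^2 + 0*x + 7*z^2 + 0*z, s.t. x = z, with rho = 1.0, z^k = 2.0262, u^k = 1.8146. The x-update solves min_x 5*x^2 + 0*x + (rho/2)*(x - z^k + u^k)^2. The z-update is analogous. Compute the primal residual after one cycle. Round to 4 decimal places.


ADMM iteration with rho = 1.0, z^k = 2.0262, u^k = 1.8146
Step 1: x-update.
Minimize 5*x^2 + 0*x + (1.0/2)*(x - 2.0262 + 1.8146)^2
FOC: (2*5 + 1.0)*x = 0 + 1.0*(2.0262 - 1.8146)
x^{k+1} = 0.0192
Step 2: z-update.
Minimize 7*z^2 + 0*z + (1.0/2)*(0.0192 - z + 1.8146)^2
FOC: (2*7 + 1.0)*z = 0 + 1.0*(0.0192 + 1.8146)
z^{k+1} = 0.1223
Step 3: u-update.
u^{k+1} = 1.8146 + 0.0192 - 0.1223 = 1.7116
Step 4: Primal residual = |0.0192 - 0.1223| = 0.103


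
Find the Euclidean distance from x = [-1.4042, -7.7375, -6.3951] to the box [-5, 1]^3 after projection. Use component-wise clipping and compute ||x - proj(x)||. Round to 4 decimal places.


Project each component onto [-5, 1].
clip(-1.4042) = -1.4042, clip(-7.7375) = -5.0, clip(-6.3951) = -5.0
Projection = [-1.4042, -5.0, -5.0]
Squared diffs: [0.0, 7.4939, 1.9463]
Distance = sqrt(9.4402) = 3.0725


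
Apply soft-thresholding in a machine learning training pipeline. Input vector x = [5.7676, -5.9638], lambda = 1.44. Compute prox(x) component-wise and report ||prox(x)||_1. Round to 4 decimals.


Soft-thresholding with lambda = 1.44:
prox(5.7676) = sign(5.7676)*max(|5.7676| - 1.44, 0) = 4.3276
prox(-5.9638) = sign(-5.9638)*max(|-5.9638| - 1.44, 0) = -4.5238
prox(x) = [4.3276, -4.5238]
||prox(x)||_1 = 4.3276 + 4.5238 = 8.8514


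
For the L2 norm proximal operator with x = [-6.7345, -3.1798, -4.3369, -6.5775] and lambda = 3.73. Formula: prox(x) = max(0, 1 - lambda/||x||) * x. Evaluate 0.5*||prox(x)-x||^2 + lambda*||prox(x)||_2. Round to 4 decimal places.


Step 1: Compute ||x||.
||x|| = 10.8414
Step 2: Compute scaling factor.
scale = max(0, 1 - 3.73/10.8414) = 0.6559
Step 3: prox(x) = [-4.4175, -2.0858, -2.8448, -4.3145]
||prox(x)|| = 7.1114
Step 4: Proximal objective.
0.5*||prox-x||^2 = 6.9565
lambda*||prox|| = 26.5255
Total = 33.4821


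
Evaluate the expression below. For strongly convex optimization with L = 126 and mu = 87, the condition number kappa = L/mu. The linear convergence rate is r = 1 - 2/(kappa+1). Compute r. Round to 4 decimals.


Step 1: Compute the condition number.
kappa = L/mu = 126/87 = 1.4483
Step 2: Compute the convergence rate.
r = 1 - 2/(kappa + 1) = 1 - 2*mu/(L + mu) = (L - mu)/(L + mu) = 39/213 = 0.1831


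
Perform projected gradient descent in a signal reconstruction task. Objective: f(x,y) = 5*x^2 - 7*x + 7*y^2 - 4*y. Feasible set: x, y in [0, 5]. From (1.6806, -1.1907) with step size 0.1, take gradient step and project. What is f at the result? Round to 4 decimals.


Step 1: Compute gradient at (1.6806, -1.1907).
grad_x = 2*5*1.6806 - 7 = 9.806
grad_y = 2*7*-1.1907 - 4 = -20.6698
Step 2: Gradient step.
x_raw = 1.6806 - 0.1*9.806 = 0.7
y_raw = -1.1907 - 0.1*-20.6698 = 0.8763
Step 3: Project onto [0, 5].
x_proj = clip(0.7) = 0.7
y_proj = clip(0.8763) = 0.8763
Step 4: Evaluate f.
f(0.7, 0.8763) = -0.5801


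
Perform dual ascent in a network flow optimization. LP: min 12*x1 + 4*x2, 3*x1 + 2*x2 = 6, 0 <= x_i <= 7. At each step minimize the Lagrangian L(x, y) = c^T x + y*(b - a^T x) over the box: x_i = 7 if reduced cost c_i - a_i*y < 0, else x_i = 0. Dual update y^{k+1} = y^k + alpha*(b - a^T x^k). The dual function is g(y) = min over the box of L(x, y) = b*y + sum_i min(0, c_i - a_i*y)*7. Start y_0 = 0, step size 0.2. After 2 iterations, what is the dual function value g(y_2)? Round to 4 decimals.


Dual ascent for LP: min 12*x1 + 4*x2, 3*x1 + 2*x2 = 6, 0 <= x_i <= 7
Step 1: y^k = 0.0, reduced costs: (12.0, 4.0)
  x^k = (0.0, 0.0), subgradient = b - a^T x = 6.0
  y^{k+1} = 0.0 + 0.2*6.0 = 1.2
Step 2: y^k = 1.2, reduced costs: (8.4, 1.6)
  x^k = (0.0, 0.0), subgradient = b - a^T x = 6.0
  y^{k+1} = 1.2 + 0.2*6.0 = 2.4
Dual objective at y_2 = 2.4: reduced costs (4.8, -0.8), box minimizer x = (0.0, 7.0)
g(y_2) = b*y + (c1 - a1*y)*x1 + (c2 - a2*y)*x2 = 6*2.4 + 4.8*0.0 + (-0.8)*7.0 = 14.4 + 0.0 - 5.6 = 8.8


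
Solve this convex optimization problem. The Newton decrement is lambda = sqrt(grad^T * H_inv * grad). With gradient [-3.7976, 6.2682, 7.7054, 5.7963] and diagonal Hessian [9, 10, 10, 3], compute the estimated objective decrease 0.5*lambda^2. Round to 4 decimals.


Step 1: H is diagonal, so H^(-1) * g = [-0.422, 0.6268, 0.7705, 1.9321].
Step 2: g^T H^(-1) g = sum_i g_i^2 / H_ii
  = (-3.7976)^2/9 + (6.2682)^2/10 + (7.7054)^2/10 + (5.7963)^2/3
  = 1.6024 + 3.929 + 5.9373 + 11.199 = 22.6678
Step 3: Objective decrease = 0.5 * g^T H^(-1) g = 11.3339


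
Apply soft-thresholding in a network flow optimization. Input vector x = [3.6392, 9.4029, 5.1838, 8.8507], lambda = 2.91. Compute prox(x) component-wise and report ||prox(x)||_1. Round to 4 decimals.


Soft-thresholding with lambda = 2.91:
prox(3.6392) = sign(3.6392)*max(|3.6392| - 2.91, 0) = 0.7292
prox(9.4029) = sign(9.4029)*max(|9.4029| - 2.91, 0) = 6.4929
prox(5.1838) = sign(5.1838)*max(|5.1838| - 2.91, 0) = 2.2738
prox(8.8507) = sign(8.8507)*max(|8.8507| - 2.91, 0) = 5.9407
prox(x) = [0.7292, 6.4929, 2.2738, 5.9407]
||prox(x)||_1 = 0.7292 + 6.4929 + 2.2738 + 5.9407 = 15.4366


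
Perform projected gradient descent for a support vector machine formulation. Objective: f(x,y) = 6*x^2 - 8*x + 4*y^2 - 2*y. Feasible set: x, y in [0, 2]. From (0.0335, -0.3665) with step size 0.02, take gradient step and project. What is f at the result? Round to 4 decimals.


Step 1: Compute gradient at (0.0335, -0.3665).
grad_x = 2*6*0.0335 - 8 = -7.598
grad_y = 2*4*-0.3665 - 2 = -4.932
Step 2: Gradient step.
x_raw = 0.0335 - 0.02*-7.598 = 0.1855
y_raw = -0.3665 - 0.02*-4.932 = -0.2679
Step 3: Project onto [0, 2].
x_proj = clip(0.1855) = 0.1855
y_proj = clip(-0.2679) = 0.0
Step 4: Evaluate f.
f(0.1855, 0.0) = -1.2773


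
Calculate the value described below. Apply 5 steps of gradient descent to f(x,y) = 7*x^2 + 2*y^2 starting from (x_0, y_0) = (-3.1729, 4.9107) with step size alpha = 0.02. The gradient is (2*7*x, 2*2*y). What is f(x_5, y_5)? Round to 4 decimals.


Gradient descent on f(x,y) = 7*x^2 + 2*y^2.
Starting point: (-3.1729, 4.9107), alpha = 0.02
Step 1: grad_x = 2*7*-3.1729 = -44.4206, grad_y = 2*2*4.9107 = 19.6428
  x_1 = -3.1729 - 0.02*-44.4206 = -2.2845
  y_1 = 4.9107 - 0.02*19.6428 = 4.5178
Step 2: grad_x = 2*7*-2.2845 = -31.9828, grad_y = 2*2*4.5178 = 18.0714
  x_2 = -2.2845 - 0.02*-31.9828 = -1.6448
  y_2 = 4.5178 - 0.02*18.0714 = 4.1564
Step 3: grad_x = 2*7*-1.6448 = -23.0276, grad_y = 2*2*4.1564 = 16.6257
  x_3 = -1.6448 - 0.02*-23.0276 = -1.1843
  y_3 = 4.1564 - 0.02*16.6257 = 3.8239
Step 4: grad_x = 2*7*-1.1843 = -16.5799, grad_y = 2*2*3.8239 = 15.2956
  x_4 = -1.1843 - 0.02*-16.5799 = -0.8527
  y_4 = 3.8239 - 0.02*15.2956 = 3.518
Step 5: grad_x = 2*7*-0.8527 = -11.9375, grad_y = 2*2*3.518 = 14.072
  x_5 = -0.8527 - 0.02*-11.9375 = -0.6139
  y_5 = 3.518 - 0.02*14.072 = 3.2366
f(-0.6139, 3.2366) = 7*(-0.6139)^2 + 2*3.2366^2 = 23.5889


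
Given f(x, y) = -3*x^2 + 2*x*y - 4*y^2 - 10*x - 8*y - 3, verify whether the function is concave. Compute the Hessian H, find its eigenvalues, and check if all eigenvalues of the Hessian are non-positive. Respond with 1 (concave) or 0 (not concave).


The Hessian of f(x,y) = -3*x^2 + 2*x*y - 4*y^2 - 10*x - 8*y - 3 is:
H = [[-6, 2], [2, -8]]
Trace = -6 - 8 = -14
Determinant = -6*-8 - (2)^2 = 44
Discriminant = (-14)^2 - 4*44 = 20.0
Eigenvalues: lambda_1 = -9.2361, lambda_2 = -4.7639
The function is concave.

1


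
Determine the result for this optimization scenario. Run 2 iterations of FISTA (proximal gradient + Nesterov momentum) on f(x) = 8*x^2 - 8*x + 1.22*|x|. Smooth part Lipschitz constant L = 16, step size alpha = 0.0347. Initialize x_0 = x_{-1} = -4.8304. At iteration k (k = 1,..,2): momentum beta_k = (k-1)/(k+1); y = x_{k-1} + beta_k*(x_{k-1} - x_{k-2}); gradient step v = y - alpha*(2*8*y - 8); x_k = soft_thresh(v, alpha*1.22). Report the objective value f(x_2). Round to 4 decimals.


FISTA on f(x) = 8*x^2 - 8*x + 1.22*|x|
L = 16, alpha = 0.0347
Iteration 1: beta = 0.0, y = -4.8304 + 0.0*(-4.8304 + 4.8304) = -4.8304
  grad(y) = -85.2864, v = y - alpha*grad = -1.871
  prox(v) = soft_thresh(-1.871, 0.0423) = -1.8286
Iteration 2: beta = 0.3333, y = -1.8286 + 0.3333*(-1.8286 + 4.8304) = -0.828
  grad(y) = -21.2486, v = y - alpha*grad = -0.0907
  prox(v) = soft_thresh(-0.0907, 0.0423) = -0.0484
f(x_2) = 8*(-0.0484)^2 - 8*(-0.0484) + 1.22*|-0.0484| = 0.4648


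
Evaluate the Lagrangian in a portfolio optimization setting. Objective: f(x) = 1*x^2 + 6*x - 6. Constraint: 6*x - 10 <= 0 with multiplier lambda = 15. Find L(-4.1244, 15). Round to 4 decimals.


Step 1: Evaluate f(x).
f(-4.1244) = 1*(-4.1244)^2 + 6*(-4.1244) - 6 = -13.7357
Step 2: Evaluate g(x).
g(-4.1244) = 6*-4.1244 - 10 = -34.7464
Step 3: Compute Lagrangian.
L = -13.7357 + 15*-34.7464 = -534.9317


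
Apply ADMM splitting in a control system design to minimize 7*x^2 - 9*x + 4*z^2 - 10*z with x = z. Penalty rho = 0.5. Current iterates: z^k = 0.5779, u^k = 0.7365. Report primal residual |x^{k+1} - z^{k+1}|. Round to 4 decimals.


ADMM iteration with rho = 0.5, z^k = 0.5779, u^k = 0.7365
Step 1: x-update.
Minimize 7*x^2 - 9*x + (0.5/2)*(x - 0.5779 + 0.7365)^2
FOC: (2*7 + 0.5)*x = 9 + 0.5*(0.5779 - 0.7365)
x^{k+1} = 0.6152
Step 2: z-update.
Minimize 4*z^2 - 10*z + (0.5/2)*(0.6152 - z + 0.7365)^2
FOC: (2*4 + 0.5)*z = 10 + 0.5*(0.6152 + 0.7365)
z^{k+1} = 1.256
Step 3: u-update.
u^{k+1} = 0.7365 + 0.6152 - 1.256 = 0.0957
Step 4: Primal residual = |0.6152 - 1.256| = 0.6408


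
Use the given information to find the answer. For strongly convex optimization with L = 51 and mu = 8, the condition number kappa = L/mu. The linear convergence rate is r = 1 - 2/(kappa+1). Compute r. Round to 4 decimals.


Step 1: Compute the condition number.
kappa = L/mu = 51/8 = 6.375
Step 2: Compute the convergence rate.
r = 1 - 2/(kappa + 1) = 1 - 2*mu/(L + mu) = (L - mu)/(L + mu) = 43/59 = 0.7288


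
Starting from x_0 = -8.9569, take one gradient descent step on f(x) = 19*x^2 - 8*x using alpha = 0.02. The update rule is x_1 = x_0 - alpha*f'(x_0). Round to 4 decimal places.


We compute the gradient at x_0 and apply the update.
f'(x) = 38*x - 8
f'(-8.9569) = 38*-8.9569 - 8 = -348.3622
x_1 = -8.9569 - 0.02*-348.3622 = -1.9897


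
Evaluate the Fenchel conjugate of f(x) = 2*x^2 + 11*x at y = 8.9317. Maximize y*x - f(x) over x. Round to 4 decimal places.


f*(y) = sup_x {y*x - a*x^2 - b*x} = sup_x {(y-b)*x - a*x^2}
FOC: (y - b) - 2a*x = 0 => x* = (y - b)/(2a)
x* = (8.9317 - 11)/(2*2) = -0.5171
f*(8.9317) = (y-b)^2/(4a) = (8.9317 - 11)^2/(4*2)
= 4.2779/8 = 0.5347


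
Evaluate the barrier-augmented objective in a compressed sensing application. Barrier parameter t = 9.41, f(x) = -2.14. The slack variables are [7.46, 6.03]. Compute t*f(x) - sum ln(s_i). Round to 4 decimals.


Step 1: Compute log-barrier.
ln values: [2.0096, 1.7967]
phi = -(2.0096 + 1.7967) = -3.8063
Step 2: Compute augmented objective.
t*f(x) = 9.41*-2.14 = -20.1374
Total = -20.1374 - 3.8063 = -23.9437


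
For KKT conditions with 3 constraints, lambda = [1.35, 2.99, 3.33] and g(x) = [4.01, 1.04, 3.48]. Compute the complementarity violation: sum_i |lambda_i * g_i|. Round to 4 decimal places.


KKT complementary slackness check:
lambda_1 * g_1 = 1.35 * 4.01 = 5.4135
lambda_2 * g_2 = 2.99 * 1.04 = 3.1096
lambda_3 * g_3 = 3.33 * 3.48 = 11.5884
Total violation = 5.4135 + 3.1096 + 11.5884 = 20.1115
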